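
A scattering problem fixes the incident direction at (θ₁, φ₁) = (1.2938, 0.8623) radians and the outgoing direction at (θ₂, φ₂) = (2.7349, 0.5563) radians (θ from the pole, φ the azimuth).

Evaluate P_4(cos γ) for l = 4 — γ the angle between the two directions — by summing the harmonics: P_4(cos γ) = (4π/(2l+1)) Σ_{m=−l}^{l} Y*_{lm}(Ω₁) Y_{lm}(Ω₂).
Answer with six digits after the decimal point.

Addition theorem: P_4(cos γ) = (4π/9) Σ_m Y*_{lm}(Ω₁) Y_{lm}(Ω₂), m = −4…4:
  m=-4: (-0.36104 - 0.11470j) × (-0.00660 - 0.00860j) = 0.00140 + 0.00386j  (running Σ = 0.00140 + 0.00386j)
  m=-3: (-0.25895 + 0.16044j) × (0.00697 + 0.07082j) = -0.01317 - 0.01722j  (running Σ = -0.01177 - 0.01336j)
  m=-2: (0.02259 - 0.14574j) × (0.11356 - 0.23026j) = -0.03099 - 0.02175j  (running Σ = -0.04276 - 0.03511j)
  m=-1: (-0.20053 - 0.23402j) × (-0.42396 + 0.26362j) = 0.14671 + 0.04635j  (running Σ = 0.10395 + 0.01124j)
  m=0: (0.10073 + 0.00000j) × (0.27481 + 0.00000j) = 0.02768 + 0.00000j  (running Σ = 0.13163 + 0.01124j)
  m=1: (0.20053 - 0.23402j) × (0.42396 + 0.26362j) = 0.14671 - 0.04635j  (running Σ = 0.27834 - 0.03511j)
  m=2: (0.02259 + 0.14574j) × (0.11356 + 0.23026j) = -0.03099 + 0.02175j  (running Σ = 0.24735 - 0.01336j)
  m=3: (0.25895 + 0.16044j) × (-0.00697 + 0.07082j) = -0.01317 + 0.01722j  (running Σ = 0.23418 + 0.00386j)
  m=4: (-0.36104 + 0.11470j) × (-0.00660 + 0.00860j) = 0.00140 - 0.00386j  (running Σ = 0.23558 - 0.00000j)
Accumulated sum 0.23558 - 0.00000j; after 4π/(2l+1) scaling, 0.32893 - 0.00000j ⇒ P_4 = 0.328927

0.328927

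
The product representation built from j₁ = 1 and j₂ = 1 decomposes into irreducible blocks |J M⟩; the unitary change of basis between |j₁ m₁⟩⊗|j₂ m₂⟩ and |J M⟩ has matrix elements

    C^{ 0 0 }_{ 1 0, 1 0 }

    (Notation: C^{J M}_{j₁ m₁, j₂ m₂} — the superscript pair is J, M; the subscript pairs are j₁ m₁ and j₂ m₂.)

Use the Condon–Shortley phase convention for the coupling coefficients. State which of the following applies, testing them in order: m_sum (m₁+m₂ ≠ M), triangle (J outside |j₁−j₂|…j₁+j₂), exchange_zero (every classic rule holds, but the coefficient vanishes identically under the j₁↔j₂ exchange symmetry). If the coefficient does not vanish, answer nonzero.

nonzero

m-sum: m₁+m₂ = 0+0 = 0, M = 0  ✓
triangle: |j₁−j₂| = 0 ≤ J = 0 ≤ j₁+j₂ = 2  ✓
exchange: j₁=j₂, m₁=m₂ with (−1)^(j₁+j₂−J) = (−1)^2 = +1 — symmetry imposes no zero
value check: CG = −√(1/3) = -0.577350 ≠ 0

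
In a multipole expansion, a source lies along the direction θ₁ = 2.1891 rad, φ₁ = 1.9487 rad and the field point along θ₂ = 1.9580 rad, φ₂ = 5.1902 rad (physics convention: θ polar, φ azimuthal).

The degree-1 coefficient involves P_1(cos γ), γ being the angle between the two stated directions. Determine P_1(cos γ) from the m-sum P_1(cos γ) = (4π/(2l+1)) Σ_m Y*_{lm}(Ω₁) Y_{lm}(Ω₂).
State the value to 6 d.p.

Addition theorem: P_1(cos γ) = (4π/3) Σ_m Y*_{lm}(Ω₁) Y_{lm}(Ω₂), m = −1…1:
  m=-1: (-0.10388 + 0.26167j) × (0.14711 + 0.28409j) = -0.08962 + 0.00898j  (running Σ = -0.08962 + 0.00898j)
  m=0: (-0.28322 + 0.00000j) × (-0.18450 + 0.00000j) = 0.05225 + 0.00000j  (running Σ = -0.03736 + 0.00898j)
  m=1: (0.10388 + 0.26167j) × (-0.14711 + 0.28409j) = -0.08962 - 0.00898j  (running Σ = -0.12698 + 0.00000j)
Σ over m = -0.12698 + 0.00000j; ×(4π/3) → -0.53190 + 0.00000j. Real part: -0.531897

-0.531897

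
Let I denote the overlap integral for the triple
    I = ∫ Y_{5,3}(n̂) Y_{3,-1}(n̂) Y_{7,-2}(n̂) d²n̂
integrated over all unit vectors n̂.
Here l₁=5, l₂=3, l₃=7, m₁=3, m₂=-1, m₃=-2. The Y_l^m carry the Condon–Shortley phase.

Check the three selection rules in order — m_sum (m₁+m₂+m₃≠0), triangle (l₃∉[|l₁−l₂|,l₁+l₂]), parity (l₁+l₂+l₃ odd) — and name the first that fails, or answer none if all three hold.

Σmᵢ = 0  ✓
l₃∈[|l₁−l₂|,l₁+l₂]=[2,8], have l₃=7  ✓
Σlᵢ = 15 ⇒ odd  ✗

parity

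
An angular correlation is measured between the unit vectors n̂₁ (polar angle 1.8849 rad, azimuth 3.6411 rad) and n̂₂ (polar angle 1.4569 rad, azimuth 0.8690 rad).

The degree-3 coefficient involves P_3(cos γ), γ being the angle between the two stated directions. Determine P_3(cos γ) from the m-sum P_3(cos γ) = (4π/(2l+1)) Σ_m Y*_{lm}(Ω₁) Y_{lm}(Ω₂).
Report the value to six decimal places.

-0.548656

Term-by-term m-sum for l=3 (normalisation 4π/7 = 1.795196):
  [-3]  conj(Y_{3,-3})(Ω₁) = -0.02592 - 0.35799j ; Y_{3,-3}(Ω₂) = -0.35208 - 0.20847j ; Δ = -0.06550 + 0.13145j
  [-2]  conj(Y_{3,-2})(Ω₁) = -0.15456 - 0.24018j ; Y_{3,-2}(Ω₂) = -0.01908 - 0.11305j ; Δ = -0.02420 + 0.02206j
  [-1]  conj(Y_{3,-1})(Ω₁) = 0.14103 + 0.07696j ; Y_{3,-1}(Ω₂) = -0.19390 + 0.22937j ; Δ = -0.04500 + 0.01743j
  [+0]  conj(Y_{3,0})(Ω₁) = 0.29086 + 0.00000j ; Y_{3,0}(Ω₂) = -0.12450 + 0.00000j ; Δ = -0.03621 + 0.00000j
  [+1]  conj(Y_{3,1})(Ω₁) = -0.14103 + 0.07696j ; Y_{3,1}(Ω₂) = 0.19390 + 0.22937j ; Δ = -0.04500 - 0.01743j
  [+2]  conj(Y_{3,2})(Ω₁) = -0.15456 + 0.24018j ; Y_{3,2}(Ω₂) = -0.01908 + 0.11305j ; Δ = -0.02420 - 0.02206j
  [+3]  conj(Y_{3,3})(Ω₁) = 0.02592 - 0.35799j ; Y_{3,3}(Ω₂) = 0.35208 - 0.20847j ; Δ = -0.06550 - 0.13145j
Σ over m = -0.30562 + 0.00000j; ×(4π/7) → -0.54866 + 0.00000j. Real part: -0.548656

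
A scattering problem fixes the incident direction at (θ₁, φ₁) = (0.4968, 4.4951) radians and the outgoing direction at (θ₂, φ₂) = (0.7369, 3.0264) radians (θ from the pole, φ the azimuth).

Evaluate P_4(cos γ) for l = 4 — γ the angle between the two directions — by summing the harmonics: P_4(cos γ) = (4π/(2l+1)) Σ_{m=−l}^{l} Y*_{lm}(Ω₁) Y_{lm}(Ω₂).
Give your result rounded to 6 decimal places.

Term-by-term m-sum for l=4 (normalisation 4π/9 = 1.396263):
  m=-4: Y*=+0.014740-0.017442i  Y=+0.080831+0.040125i  product +0.001891-0.000818i
  m=-3: Y*=+0.072275+0.094706i  Y=-0.264656-0.095283i  product -0.010104-0.031951i
  m=-2: Y*=-0.303961+0.141090i  Y=+0.417531+0.097932i  product -0.140730+0.029142i
  m=-1: Y*=-0.102982-0.466458i  Y=-0.196208-0.022702i  product +0.009616+0.093861i
  m=+0: Y*=+0.076125-0.000000i  Y=-0.309510+0.000000i  product -0.023561+0.000000i
  m=+1: Y*=+0.102982-0.466458i  Y=+0.196208-0.022702i  product +0.009616-0.093861i
  m=+2: Y*=-0.303961-0.141090i  Y=+0.417531-0.097932i  product -0.140730-0.029142i
  m=+3: Y*=-0.072275+0.094706i  Y=+0.264656-0.095283i  product -0.010104+0.031951i
  m=+4: Y*=+0.014740+0.017442i  Y=+0.080831-0.040125i  product +0.001891+0.000818i
Accumulated sum -0.302215+0.000000i; after 4π/(2l+1) scaling, -0.421972+0.000000i ⇒ P_4 = -0.421972

-0.421972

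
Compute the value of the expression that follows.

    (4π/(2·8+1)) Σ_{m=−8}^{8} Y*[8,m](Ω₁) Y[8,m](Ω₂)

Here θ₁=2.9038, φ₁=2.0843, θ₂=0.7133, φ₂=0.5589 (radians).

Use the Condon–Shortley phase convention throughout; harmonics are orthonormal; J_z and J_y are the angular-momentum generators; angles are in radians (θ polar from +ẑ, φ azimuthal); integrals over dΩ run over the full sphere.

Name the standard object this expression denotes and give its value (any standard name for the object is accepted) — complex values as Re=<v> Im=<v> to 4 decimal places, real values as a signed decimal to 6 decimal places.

This sum is the spherical-harmonic addition theorem: it equals the Legendre polynomial P_l(cos γ) of the angle γ between the two directions.
Expand P_8 via completeness: Σ_{m} conj(Y_{8,m}) at Ω₁ times Y_{8,m} at Ω₂ —
  m=-8: (-0.000003-0.000004i) × (-0.004137+0.016819i) = +0.000000-0.000000i  (running Σ = +0.000000-0.000000i)
  m=-7: (+0.000035-0.000073i) × (-0.057442+0.055779i) = +0.000002+0.000006i  (running Σ = +0.000002+0.000006i)
  m=-6: (+0.000845-0.000051i) × (-0.218869+0.047064i) = -0.000183+0.000051i  (running Σ = -0.000180+0.000057i)
  m=-5: (+0.003476+0.005375i) × (-0.386865-0.139944i) = -0.000593-0.002566i  (running Σ = -0.000773-0.002509i)
  m=-4: (-0.016662+0.031754i) × (-0.282624-0.360568i) = +0.016159-0.002967i  (running Σ = +0.015386-0.005475i)
  m=-3: (-0.146777+0.004447i) × (-0.017318-0.162915i) = +0.003266+0.023835i  (running Σ = +0.018652+0.018360i)
  m=-2: (-0.213812-0.353647i) × (-0.129975+0.267023i) = +0.122222-0.011127i  (running Σ = +0.140874+0.007232i)
  m=-1: (+0.330384-0.585821i) × (-0.273996+0.171362i) = +0.009864+0.217128i  (running Σ = +0.150737+0.224360i)
  m=0: (+0.246560-0.000000i) × (+0.204791+0.000000i) = +0.050493+0.000000i  (running Σ = +0.201231+0.224360i)
  m=1: (-0.330384-0.585821i) × (+0.273996+0.171362i) = +0.009864-0.217128i  (running Σ = +0.211094+0.007232i)
  m=2: (-0.213812+0.353647i) × (-0.129975-0.267023i) = +0.122222+0.011127i  (running Σ = +0.333316+0.018360i)
  m=3: (+0.146777+0.004447i) × (+0.017318-0.162915i) = +0.003266-0.023835i  (running Σ = +0.336582-0.005475i)
  m=4: (-0.016662-0.031754i) × (-0.282624+0.360568i) = +0.016159+0.002967i  (running Σ = +0.352741-0.002509i)
  m=5: (-0.003476+0.005375i) × (+0.386865-0.139944i) = -0.000593+0.002566i  (running Σ = +0.352148+0.000057i)
  m=6: (+0.000845+0.000051i) × (-0.218869-0.047064i) = -0.000183-0.000051i  (running Σ = +0.351966+0.000006i)
  m=7: (-0.000035-0.000073i) × (+0.057442+0.055779i) = +0.000002-0.000006i  (running Σ = +0.351968-0.000000i)
  m=8: (-0.000003+0.000004i) × (-0.004137-0.016819i) = +0.000000+0.000000i  (running Σ = +0.351968+0.000000i)
Σ over m = +0.351968+0.000000i; ×(4π/17) → +0.260174+0.000000i. Real part: 0.260174

Legendre polynomial (addition theorem), +0.260174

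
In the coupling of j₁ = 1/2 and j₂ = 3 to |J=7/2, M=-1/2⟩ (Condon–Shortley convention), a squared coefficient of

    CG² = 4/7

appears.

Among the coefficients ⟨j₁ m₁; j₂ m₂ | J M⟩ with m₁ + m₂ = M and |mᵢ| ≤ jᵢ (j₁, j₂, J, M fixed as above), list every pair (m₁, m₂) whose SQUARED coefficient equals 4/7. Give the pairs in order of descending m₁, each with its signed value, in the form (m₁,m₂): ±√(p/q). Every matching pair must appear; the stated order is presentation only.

Admissible pairs with m₁+m₂ = M = -1/2: (-1/2,0), (1/2,-1)
  (m₁,m₂)=(1/2,-1): CG² = 3/7, CG = +√(3/7)
  (m₁,m₂)=(-1/2,0): CG² = 4/7, CG = +√(4/7)   ← matches the target
Pairs with CG² = 4/7: (-1/2,0): +√(4/7)

(-1/2,0): +√(4/7)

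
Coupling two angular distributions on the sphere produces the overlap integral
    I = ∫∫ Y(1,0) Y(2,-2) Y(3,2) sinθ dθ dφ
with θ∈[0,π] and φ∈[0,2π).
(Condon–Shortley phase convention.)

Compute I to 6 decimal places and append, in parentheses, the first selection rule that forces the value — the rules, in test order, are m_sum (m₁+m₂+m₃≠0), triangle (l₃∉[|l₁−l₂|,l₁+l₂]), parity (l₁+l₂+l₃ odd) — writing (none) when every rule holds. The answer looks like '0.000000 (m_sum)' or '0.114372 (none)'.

0.184674 (none)

m-sum 0 ✓  L=6 even ✓  1≤3≤3 ✓
Π(2lᵢ+1) = 3×5×7 = 105
triangle coeff Δ(1,2,3) = 1/105
Σ_t [0,0]: t=0:+1/4 = 1/4
(3j)²=3/35 [(1 2 3; 0 0 0)], sign=-1
Σ_t [0,0]: t=0:+1/24 = 1/24
(3j)²=1/21 [(1 2 3; 0 -2 2)], sign=-1
⇒ 4πI² = 3/7
I = (+1)√(3/7/(4π)) = 0.18467439
No selection rule forces the value: the integral is nonzero (none).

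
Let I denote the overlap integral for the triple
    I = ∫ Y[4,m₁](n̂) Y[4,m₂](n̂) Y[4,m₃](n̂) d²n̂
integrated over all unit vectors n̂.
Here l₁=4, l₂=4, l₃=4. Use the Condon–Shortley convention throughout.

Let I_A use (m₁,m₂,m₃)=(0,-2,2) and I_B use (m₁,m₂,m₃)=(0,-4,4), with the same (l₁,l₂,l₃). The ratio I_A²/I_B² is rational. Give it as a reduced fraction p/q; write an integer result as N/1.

121/196

Same 4,4,4: normalisation and zero-m 3j drop out of the ratio.
A: Δ: 4! 4! 4! / 13! → 1/450450; sum: t=0:+1/2304 t=1:−1/216 t=2:+1/384 = -11/6912; 3j²(4 4 4; 0 -2 2) = Δ·Π!·Σ² = 11/1638  (sign -1)
B: Δ: 4! 4! 4! / 13! → 1/450450; sum: t=0:+1/13824 = 1/13824; 3j²(4 4 4; 0 -4 4) = Δ·Π!·Σ² = 14/1287  (sign +1)
I_A²/I_B² = (11/1638)/(14/1287) = 121/196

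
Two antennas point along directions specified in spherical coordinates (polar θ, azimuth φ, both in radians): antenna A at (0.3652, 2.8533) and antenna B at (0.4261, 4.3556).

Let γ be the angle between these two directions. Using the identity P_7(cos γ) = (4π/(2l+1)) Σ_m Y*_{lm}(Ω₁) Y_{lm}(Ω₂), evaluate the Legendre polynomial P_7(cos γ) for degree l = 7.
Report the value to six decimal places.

Term-by-term m-sum for l=7 (normalisation 4π/15 = 0.837758):
  m=-7: Y*=(0.000160, 0.000334)  Y=(0.000619, 0.000824)  product (-0.000000, 0.000000)
  m=-6: Y*=(-0.000574, -0.003580)  Y=(0.004583, -0.007152)  product (-0.000028, -0.000012)
  m=-5: Y*=(-0.002843, 0.021863)  Y=(-0.042305, -0.009156)  product (0.000320, -0.000899)
  m=-4: Y*=(0.037729, -0.085027)  Y=(0.021717, 0.150150)  product (0.013586, 0.003818)
  m=-3: Y*=(-0.177412, 0.208118)  Y=(0.319321, -0.174624)  product (-0.020309, 0.097437)
  m=-2: Y*=(0.435631, -0.283290)  Y=(-0.406773, -0.352172)  product (-0.276970, -0.038182)
  m=-1: Y*=(-0.456962, 0.135514)  Y=(-0.103038, 0.276434)  product (0.009624, -0.140283)
  m=+0: Y*=(-0.177114, -0.000000)  Y=(-0.354644, 0.000000)  product (0.062813, 0.000000)
  m=+1: Y*=(0.456962, 0.135514)  Y=(0.103038, 0.276434)  product (0.009624, 0.140283)
  m=+2: Y*=(0.435631, 0.283290)  Y=(-0.406773, 0.352172)  product (-0.276970, 0.038182)
  m=+3: Y*=(0.177412, 0.208118)  Y=(-0.319321, -0.174624)  product (-0.020309, -0.097437)
  m=+4: Y*=(0.037729, 0.085027)  Y=(0.021717, -0.150150)  product (0.013586, -0.003818)
  m=+5: Y*=(0.002843, 0.021863)  Y=(0.042305, -0.009156)  product (0.000320, 0.000899)
  m=+6: Y*=(-0.000574, 0.003580)  Y=(0.004583, 0.007152)  product (-0.000028, 0.000012)
  m=+7: Y*=(-0.000160, 0.000334)  Y=(-0.000619, 0.000824)  product (-0.000000, -0.000000)
Σ over m = (-0.484740, -0.000000); ×(4π/15) → (-0.406095, -0.000000). Real part: -0.406095

-0.406095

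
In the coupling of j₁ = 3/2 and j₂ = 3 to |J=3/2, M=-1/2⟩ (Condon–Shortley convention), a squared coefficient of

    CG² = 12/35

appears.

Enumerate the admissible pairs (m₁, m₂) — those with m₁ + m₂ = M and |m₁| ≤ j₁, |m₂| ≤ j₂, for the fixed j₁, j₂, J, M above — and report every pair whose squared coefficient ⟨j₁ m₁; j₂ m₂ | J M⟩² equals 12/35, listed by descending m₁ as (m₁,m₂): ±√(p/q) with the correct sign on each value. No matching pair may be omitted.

Admissible pairs with m₁+m₂ = M = -1/2: (-3/2,1), (-1/2,0), (1/2,-1), (3/2,-2)
  (m₁,m₂)=(3/2,-2): CG² = 2/7, CG = +√(2/7)
  (m₁,m₂)=(1/2,-1): CG² = 12/35, CG = −√(12/35)   ← matches the target
  (m₁,m₂)=(-1/2,0): CG² = 9/35, CG = +√(9/35)
  (m₁,m₂)=(-3/2,1): CG² = 4/35, CG = −√(4/35)
Pairs with CG² = 12/35: (1/2,-1): −√(12/35)

(1/2,-1): −√(12/35)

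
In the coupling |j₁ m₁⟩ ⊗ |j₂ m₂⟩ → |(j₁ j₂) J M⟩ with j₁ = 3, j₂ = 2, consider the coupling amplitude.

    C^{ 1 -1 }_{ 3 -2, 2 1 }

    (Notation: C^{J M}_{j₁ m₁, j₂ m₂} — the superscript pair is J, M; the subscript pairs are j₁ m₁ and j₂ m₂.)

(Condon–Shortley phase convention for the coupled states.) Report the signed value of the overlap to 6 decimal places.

j₁+j₂−J=4  J+j₁−j₂=2  J−j₁+j₂=0  j₁+j₂+J+1=7
(j₁±m₁, j₂±m₂, J±M) = (1,5,3,1,0,2)
P² = 288/7
sum k=3..3:
  [3] −1/12 = -1/12
S = -1/12
C² = P²·S² = 2/7 ; C = -0.534522

-0.534522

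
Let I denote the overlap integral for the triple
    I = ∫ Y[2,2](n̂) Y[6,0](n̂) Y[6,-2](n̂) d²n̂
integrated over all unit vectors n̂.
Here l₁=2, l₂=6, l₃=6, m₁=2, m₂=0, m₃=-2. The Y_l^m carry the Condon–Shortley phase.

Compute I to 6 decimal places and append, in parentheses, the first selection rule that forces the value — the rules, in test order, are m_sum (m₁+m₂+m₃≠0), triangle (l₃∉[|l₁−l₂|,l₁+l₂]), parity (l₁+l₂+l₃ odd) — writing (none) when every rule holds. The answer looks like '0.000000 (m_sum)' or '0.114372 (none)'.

Rules hold: Σm=0, L=14 even, 4≤6≤8.
N = 5·13·13 = 845
Δ = 2!·2!·10!/15! = 1/90090
Racah Σ t=0..2: t=0:+1/69120 t=1:−1/14400 t=2:+1/69120 = -7/172800
⇒ 3j(2 6 6; 0 0 0)² = 14/715, sgn -1
Racah Σ t=0..0: t=0:+1/69120 = 1/69120
⇒ 3j(2 6 6; 2 0 -2)² = 4/143, sgn +1
4πI² = N·(3j₀)²·(3jₘ)² = 56/121
I = -1·√(0.46281/4π) = -0.19190947
No selection rule forces the value: the integral is nonzero (none).

-0.191909 (none)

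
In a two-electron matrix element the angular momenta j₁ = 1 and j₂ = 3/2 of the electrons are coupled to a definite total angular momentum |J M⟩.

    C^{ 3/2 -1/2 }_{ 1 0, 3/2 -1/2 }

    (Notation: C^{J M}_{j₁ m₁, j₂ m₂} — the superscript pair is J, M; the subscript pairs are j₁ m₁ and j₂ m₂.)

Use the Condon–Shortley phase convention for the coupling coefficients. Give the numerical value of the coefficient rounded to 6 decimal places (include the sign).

+√(1/15) ≈ +0.258199

triangle: 1!*1!*2!/5! = 2/120
(j±m)!: 1!*1!*1!*2!*1!*2! = 4
prefactor² = (2J+1)*Δ*N² = 4/15
  k=0: +1/(0!*1!*1!*1!*0!*1!) = 1
  k=1: −1/(1!*0!*0!*0!*1!*2!) = -1/2
Σ = 1/2  ⇒  CG² = 4/15*(1/2)² = 1/15
CG = +√(1/15) = +0.258199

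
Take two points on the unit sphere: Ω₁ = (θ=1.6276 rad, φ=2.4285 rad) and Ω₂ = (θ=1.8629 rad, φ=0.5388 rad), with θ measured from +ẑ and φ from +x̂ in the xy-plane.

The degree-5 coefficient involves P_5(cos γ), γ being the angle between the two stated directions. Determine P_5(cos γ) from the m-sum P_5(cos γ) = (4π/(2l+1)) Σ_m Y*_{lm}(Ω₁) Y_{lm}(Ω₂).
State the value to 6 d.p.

Term-by-term m-sum for l=5 (normalisation 4π/11 = 1.142397):
  m=-5: Y*=(0.419658, -0.189359)  Y=(-0.336989, -0.161785)  product (-0.172055, -0.004082)
  m=-4: Y*=(0.079352, 0.023612)  Y=(0.196110, 0.296471)  product (0.008561, 0.028156)
  m=-3: Y*=(-0.179964, -0.281709)  Y=(0.003513, 0.076990)  product (0.021057, -0.014845)
  m=-2: Y*=(0.013687, -0.093989)  Y=(0.159183, -0.296154)  product (-0.025656, -0.019015)
  m=-1: Y*=(-0.230991, 0.199789)  Y=(-0.004356, 0.002604)  product (0.000486, -0.001472)
  m=+0: Y*=(-0.098101, -0.000000)  Y=(-0.324266, 0.000000)  product (0.031811, 0.000000)
  m=+1: Y*=(0.230991, 0.199789)  Y=(0.004356, 0.002604)  product (0.000486, 0.001472)
  m=+2: Y*=(0.013687, 0.093989)  Y=(0.159183, 0.296154)  product (-0.025656, 0.019015)
  m=+3: Y*=(0.179964, -0.281709)  Y=(-0.003513, 0.076990)  product (0.021057, 0.014845)
  m=+4: Y*=(0.079352, -0.023612)  Y=(0.196110, -0.296471)  product (0.008561, -0.028156)
  m=+5: Y*=(-0.419658, -0.189359)  Y=(0.336989, -0.161785)  product (-0.172055, 0.004082)
Accumulated sum (-0.303405, 0.000000); after 4π/(2l+1) scaling, (-0.346609, 0.000000) ⇒ P_5 = -0.346609

-0.346609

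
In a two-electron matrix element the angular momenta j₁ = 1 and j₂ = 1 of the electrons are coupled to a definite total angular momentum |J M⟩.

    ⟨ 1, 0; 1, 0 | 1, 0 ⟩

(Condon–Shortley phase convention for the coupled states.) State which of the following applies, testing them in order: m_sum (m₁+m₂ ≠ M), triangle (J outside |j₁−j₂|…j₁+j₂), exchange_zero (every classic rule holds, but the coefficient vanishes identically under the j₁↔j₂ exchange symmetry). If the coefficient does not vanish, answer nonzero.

exchange_zero

m-sum: m₁+m₂ = 0+0 = 0, M = 0  ✓
triangle: |j₁−j₂| = 0 ≤ J = 1 ≤ j₁+j₂ = 2  ✓
exchange: j₁=j₂ and m₁=m₂, and (−1)^(j₁+j₂−J) = (−1)^1 = −1 forces ⟨j₁m₁;j₂m₂|JM⟩ = −⟨j₂m₂;j₁m₁|JM⟩ = −⟨j₁m₁;j₂m₂|JM⟩ ⇒ the coefficient vanishes identically
Racah sum check: Σ_k collapses to 0 ⇒ CG = 0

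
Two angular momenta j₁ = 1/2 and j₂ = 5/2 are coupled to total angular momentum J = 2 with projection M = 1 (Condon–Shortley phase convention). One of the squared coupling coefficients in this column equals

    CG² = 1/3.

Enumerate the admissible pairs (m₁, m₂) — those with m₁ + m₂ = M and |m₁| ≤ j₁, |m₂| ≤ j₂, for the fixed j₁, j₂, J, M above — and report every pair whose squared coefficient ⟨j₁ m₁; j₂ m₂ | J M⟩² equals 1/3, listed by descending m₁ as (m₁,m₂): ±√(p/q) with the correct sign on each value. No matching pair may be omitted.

Admissible pairs with m₁+m₂ = M = 1: (-1/2,3/2), (1/2,1/2)
  (m₁,m₂)=(1/2,1/2): CG² = 1/3, CG = +√(1/3)   ← matches the target
  (m₁,m₂)=(-1/2,3/2): CG² = 2/3, CG = −√(2/3)
Pairs with CG² = 1/3: (1/2,1/2): +√(1/3)

(1/2,1/2): +√(1/3)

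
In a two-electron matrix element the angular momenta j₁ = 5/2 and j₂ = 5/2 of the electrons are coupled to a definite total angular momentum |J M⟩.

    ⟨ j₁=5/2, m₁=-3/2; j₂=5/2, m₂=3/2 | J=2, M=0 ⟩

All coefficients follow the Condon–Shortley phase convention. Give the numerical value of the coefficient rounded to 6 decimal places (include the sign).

−√(1/84) = -0.109109

√[5·3!2!2!/8! · 1!4!4!1!2!2!] = √(48/7)
  +(−1)^2/∏(2,1,2,2,0,0)! = 1/8  (running 1/8)
  +(−1)^3/∏(3,0,1,1,1,1)! = -1/6  (running -1/24)
⟨..|..⟩ = √(48/7)·(-1/24) = -0.109109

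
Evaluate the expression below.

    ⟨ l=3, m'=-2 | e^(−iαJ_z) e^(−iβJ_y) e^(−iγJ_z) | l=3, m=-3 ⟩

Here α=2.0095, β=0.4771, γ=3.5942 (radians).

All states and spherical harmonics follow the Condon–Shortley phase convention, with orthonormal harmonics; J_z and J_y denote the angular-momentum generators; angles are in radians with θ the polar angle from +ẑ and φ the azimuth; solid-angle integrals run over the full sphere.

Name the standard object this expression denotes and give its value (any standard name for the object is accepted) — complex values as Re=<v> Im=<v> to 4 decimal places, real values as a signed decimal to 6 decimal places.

Wigner D-matrix element, Re=0.3091 Im=-0.3947

This is a Wigner D-matrix element — the rotation-matrix element ⟨l m'| R(α,β,γ) |l m⟩ in the angular-momentum basis.
First d^3_{-2,-3}(β=0.4771), then the phase factors e^{-i(-2)α} and e^{-i(-3)γ}:
Half-angle: c=0.971682, s=0.236294. N=√(1·120·1·720)=293.938769
k: max(0,(-3)−(-2))=0 … min(3+(-3),3−(-2))=0
  k=0: (−1)^1·293.9388/(120)·0.9717^5·0.2363^1 = -0.501358
d^3_{-2,-3}(0.4771) = -0.501358
Attach z-rotation phases: D = e^{-i(-2)(2.0095)}·(-0.501358)·e^{-i(-3)(3.5942)} = +0.309144-0.394703i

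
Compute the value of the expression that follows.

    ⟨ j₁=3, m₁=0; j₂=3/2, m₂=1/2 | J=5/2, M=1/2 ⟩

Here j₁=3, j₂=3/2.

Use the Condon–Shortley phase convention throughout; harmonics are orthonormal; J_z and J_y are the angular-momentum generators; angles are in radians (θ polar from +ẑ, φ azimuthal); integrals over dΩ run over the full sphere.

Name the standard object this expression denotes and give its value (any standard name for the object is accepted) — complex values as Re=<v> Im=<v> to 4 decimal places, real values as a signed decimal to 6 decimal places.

Clebsch–Gordan coefficient, −√(6/35) ≈ -0.414039

This is a Clebsch–Gordan (vector-coupling) coefficient.
triangle: 2!×4!×1!/8! = 48/40320
(j±m)!: 3!×3!×2!×1!×3!×2! = 864
prefactor² = (2J+1)×Δ×N² = 216/35
  k=1: −1/(1!×1!×2!×1!×2!×0!) = -1/4
  k=2: +1/(2!×0!×1!×0!×3!×1!) = 1/12
Σ = -1/6  ⇒  CG² = 216/35×(-1/6)² = 6/35
CG = −√(6/35) = -0.414039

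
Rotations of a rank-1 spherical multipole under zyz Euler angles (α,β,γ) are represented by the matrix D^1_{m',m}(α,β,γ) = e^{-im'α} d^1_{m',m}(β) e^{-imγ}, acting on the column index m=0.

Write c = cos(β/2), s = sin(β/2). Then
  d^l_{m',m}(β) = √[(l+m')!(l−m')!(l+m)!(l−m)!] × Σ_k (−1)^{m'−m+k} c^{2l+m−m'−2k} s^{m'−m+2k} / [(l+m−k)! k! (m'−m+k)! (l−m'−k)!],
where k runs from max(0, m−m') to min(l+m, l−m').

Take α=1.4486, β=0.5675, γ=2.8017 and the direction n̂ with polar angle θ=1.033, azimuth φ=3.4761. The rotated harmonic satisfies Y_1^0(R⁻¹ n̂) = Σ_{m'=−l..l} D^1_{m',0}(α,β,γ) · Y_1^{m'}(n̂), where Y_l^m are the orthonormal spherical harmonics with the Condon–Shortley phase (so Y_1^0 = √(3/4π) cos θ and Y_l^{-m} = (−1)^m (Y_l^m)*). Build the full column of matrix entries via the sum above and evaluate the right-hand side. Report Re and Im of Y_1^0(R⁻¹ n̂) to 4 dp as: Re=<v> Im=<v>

Need the full column D^1_{m',0} for m'=−1..1 at α=1.4486, β=0.5675, γ=2.8017.
cos(β/2)=0.960012, sin(β/2)=0.279958
d^1_{-1,0}: single k=1 term ⇒ +0.380088;  D = +0.046330+0.377254i
d^1_{0,0}: k∈[0..1] ⇒ +0.921624 -0.078376 = +0.843247;  D = +0.843247+0.000000i
d^1_{1,0}: single k=0 term ⇒ -0.380088;  D = -0.046330+0.377254i
Y_1^{m'}(θ=1.033,φ=3.4761) and Σ D·Y over m':
  (+0.0463+0.3773i)·(-0.2803+0.0974i)  (+0.8432+0.0000i)·(+0.2503+0.0000i)  (-0.0463+0.3773i)·(+0.2803+0.0974i)
Y_1^0(R⁻¹ n̂) = +0.111580+0.000000i

Re=0.1116 Im=0.0000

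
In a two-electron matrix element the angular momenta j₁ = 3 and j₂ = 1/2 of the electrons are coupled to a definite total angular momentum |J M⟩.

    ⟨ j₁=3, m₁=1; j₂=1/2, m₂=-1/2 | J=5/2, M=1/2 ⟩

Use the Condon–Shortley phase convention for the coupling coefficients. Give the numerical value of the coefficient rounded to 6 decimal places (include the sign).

+0.755929  (= +√(4/7))

√[6·1!5!0!/7! · 4!2!0!1!3!2!] = √(576/7)
  +(−1)^0/∏(0,1,2,0,3,0)! = 1/12  (running 1/12)
⟨..|..⟩ = √(576/7)·(1/12) = +0.755929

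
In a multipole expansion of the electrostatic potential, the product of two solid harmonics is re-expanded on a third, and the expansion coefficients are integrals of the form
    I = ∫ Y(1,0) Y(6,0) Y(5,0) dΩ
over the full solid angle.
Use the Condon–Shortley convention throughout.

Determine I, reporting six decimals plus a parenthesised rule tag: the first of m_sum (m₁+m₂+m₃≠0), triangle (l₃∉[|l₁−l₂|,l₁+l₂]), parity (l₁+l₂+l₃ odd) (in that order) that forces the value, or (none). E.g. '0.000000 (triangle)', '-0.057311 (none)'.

m-sum 0 ✓  L=12 even ✓  5≤5≤7 ✓
Π(2lᵢ+1) = 3×13×11 = 429
triangle coeff Δ(1,6,5) = 1/858
Σ_t [1,1]: t=1:−1/14400 = -1/14400
(3j)²=6/143 [(1 6 5; 0 0 0)], sign=+1
(m-triple is (0,0,0) — same symbol as above.)
⇒ 4πI² = 108/143
I = (+1)√(108/143/(4π)) = 0.24515397
No selection rule forces the value: the integral is nonzero (none).

0.245154 (none)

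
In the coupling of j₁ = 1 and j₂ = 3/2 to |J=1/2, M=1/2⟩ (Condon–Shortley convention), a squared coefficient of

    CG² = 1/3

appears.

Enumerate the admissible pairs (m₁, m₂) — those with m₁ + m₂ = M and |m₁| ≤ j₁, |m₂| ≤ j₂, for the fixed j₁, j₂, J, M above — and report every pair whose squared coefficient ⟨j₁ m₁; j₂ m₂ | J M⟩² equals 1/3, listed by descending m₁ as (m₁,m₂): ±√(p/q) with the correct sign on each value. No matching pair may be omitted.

(0,1/2): −√(1/3)

Admissible pairs with m₁+m₂ = M = 1/2: (-1,3/2), (0,1/2), (1,-1/2)
  (m₁,m₂)=(1,-1/2): CG² = 1/6, CG = +√(1/6)
  (m₁,m₂)=(0,1/2): CG² = 1/3, CG = −√(1/3)   ← matches the target
  (m₁,m₂)=(-1,3/2): CG² = 1/2, CG = +√(1/2)
Pairs with CG² = 1/3: (0,1/2): −√(1/3)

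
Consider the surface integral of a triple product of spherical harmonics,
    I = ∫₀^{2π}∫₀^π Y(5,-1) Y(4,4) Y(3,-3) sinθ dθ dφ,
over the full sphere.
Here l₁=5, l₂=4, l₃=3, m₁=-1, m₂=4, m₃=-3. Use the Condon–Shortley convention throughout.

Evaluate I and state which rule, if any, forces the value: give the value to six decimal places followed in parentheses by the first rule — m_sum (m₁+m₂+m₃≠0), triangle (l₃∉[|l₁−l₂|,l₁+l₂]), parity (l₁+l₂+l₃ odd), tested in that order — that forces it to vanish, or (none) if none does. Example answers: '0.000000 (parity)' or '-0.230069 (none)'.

0.050679 (none)

m-sum 0 ✓  L=12 even ✓  1≤3≤9 ✓
Π(2lᵢ+1) = 11×9×7 = 693
triangle coeff Δ(5,4,3) = 1/180180
Σ_t [2,4]: t=2:+1/576 t=3:−1/144 t=4:+1/576 = -1/288
(3j)²=20/1001 [(5 4 3; 0 0 0)], sign=+1
Σ_t [6,6]: t=6:+1/34560 = 1/34560
(3j)²=1/429 [(5 4 3; -1 4 -3)], sign=+1
⇒ 4πI² = 60/1859
I = (+1)√(60/1859/(4π)) = 0.05067935
No selection rule forces the value: the integral is nonzero (none).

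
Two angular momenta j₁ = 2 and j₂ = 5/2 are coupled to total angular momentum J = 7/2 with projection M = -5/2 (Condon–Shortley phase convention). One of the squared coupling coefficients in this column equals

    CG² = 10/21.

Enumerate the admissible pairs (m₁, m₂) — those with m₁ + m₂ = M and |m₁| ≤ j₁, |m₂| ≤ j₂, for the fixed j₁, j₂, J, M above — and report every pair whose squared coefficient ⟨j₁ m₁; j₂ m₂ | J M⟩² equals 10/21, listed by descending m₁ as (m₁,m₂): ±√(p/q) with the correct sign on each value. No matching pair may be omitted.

Admissible pairs with m₁+m₂ = M = -5/2: (-2,-1/2), (-1,-3/2), (0,-5/2)
  (m₁,m₂)=(0,-5/2): CG² = 10/21, CG = +√(10/21)   ← matches the target
  (m₁,m₂)=(-1,-3/2): CG² = 1/63, CG = +√(1/63)
  (m₁,m₂)=(-2,-1/2): CG² = 32/63, CG = −√(32/63)
Pairs with CG² = 10/21: (0,-5/2): +√(10/21)

(0,-5/2): +√(10/21)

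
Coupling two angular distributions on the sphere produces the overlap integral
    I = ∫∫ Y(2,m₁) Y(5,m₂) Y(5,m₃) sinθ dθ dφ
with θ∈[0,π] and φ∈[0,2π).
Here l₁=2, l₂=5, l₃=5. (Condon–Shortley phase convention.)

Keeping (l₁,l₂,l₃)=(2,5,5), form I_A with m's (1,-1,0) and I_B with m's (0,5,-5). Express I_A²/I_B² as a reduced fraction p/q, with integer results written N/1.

1/45

l's match ⇒ only the (l;m) 3-j factors differ between A and B.
A: triangle coeff Δ(2,5,5) = 1/38610; Σ_t [0,1]: t=0:+1/1152 t=1:−1/1440 = 1/5760; (3j)²=1/858 [(2 5 5; 1 -1 0)], sign=-1
B: triangle coeff Δ(2,5,5) = 1/38610; Σ_t [2,2]: t=2:+1/161280 = 1/161280; (3j)²=15/286 [(2 5 5; 0 5 -5)], sign=+1
I_A²/I_B² = (1/858)/(15/286) = 1/45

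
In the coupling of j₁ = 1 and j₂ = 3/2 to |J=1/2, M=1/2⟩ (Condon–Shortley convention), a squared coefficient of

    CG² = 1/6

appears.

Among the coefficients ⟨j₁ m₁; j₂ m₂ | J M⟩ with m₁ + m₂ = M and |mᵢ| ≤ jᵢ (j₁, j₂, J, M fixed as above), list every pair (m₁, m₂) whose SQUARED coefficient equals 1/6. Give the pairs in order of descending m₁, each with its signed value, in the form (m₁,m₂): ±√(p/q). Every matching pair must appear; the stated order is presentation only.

Admissible pairs with m₁+m₂ = M = 1/2: (-1,3/2), (0,1/2), (1,-1/2)
  (m₁,m₂)=(1,-1/2): CG² = 1/6, CG = +√(1/6)   ← matches the target
  (m₁,m₂)=(0,1/2): CG² = 1/3, CG = −√(1/3)
  (m₁,m₂)=(-1,3/2): CG² = 1/2, CG = +√(1/2)
Pairs with CG² = 1/6: (1,-1/2): +√(1/6)

(1,-1/2): +√(1/6)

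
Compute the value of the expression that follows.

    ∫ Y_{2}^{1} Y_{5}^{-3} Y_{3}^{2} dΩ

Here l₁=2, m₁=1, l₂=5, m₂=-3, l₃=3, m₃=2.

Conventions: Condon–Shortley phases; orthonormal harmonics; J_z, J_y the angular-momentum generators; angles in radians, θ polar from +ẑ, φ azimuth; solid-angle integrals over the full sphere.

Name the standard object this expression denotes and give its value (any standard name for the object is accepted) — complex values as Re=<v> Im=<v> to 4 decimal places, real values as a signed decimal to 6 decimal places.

This is a Gaunt coefficient — the integral of a triple product of spherical harmonics over the sphere.
Checks pass: Σm=0; 10 even; l₃=3∈[3,7].
(2·2+1)(2·5+1)(2·3+1) = 385
Δ: 4! 0! 6! / 11! → 1/2310
sum: t=2:+1/144 = 1/144
3j²(2 5 3; 0 0 0) = Δ·Π!·Σ² = 10/231  (sign -1)
sum: t=1:−1/720 = -1/720
3j²(2 5 3; 1 -3 2) = Δ·Π!·Σ² = 8/165  (sign +1)
combine: 4πI² = 385·10/231·8/165 = 80/99
take √, sign -1: I = -0.25358436

Gaunt coefficient, -0.253584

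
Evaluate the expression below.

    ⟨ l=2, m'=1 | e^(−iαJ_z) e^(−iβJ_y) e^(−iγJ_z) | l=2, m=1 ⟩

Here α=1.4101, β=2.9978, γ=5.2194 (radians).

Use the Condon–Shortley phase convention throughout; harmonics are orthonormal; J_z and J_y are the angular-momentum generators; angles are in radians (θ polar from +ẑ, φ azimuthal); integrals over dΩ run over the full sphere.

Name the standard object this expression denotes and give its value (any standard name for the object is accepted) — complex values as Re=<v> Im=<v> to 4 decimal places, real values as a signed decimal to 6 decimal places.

This is a Wigner D-matrix element — the rotation-matrix element ⟨l m'| R(α,β,γ) |l m⟩ in the angular-momentum basis.
Split into d^2_{1,1}(β=2.9978) × two z-phases.
Half-angle: c=0.071834, s=0.997417. N=√(6·1·6·1)=6.000000
The bounds max(0,m−m')=0 and min(l+m,l−m')=1 give 2 terms
  k=0: (−1)^0·6.0000/(6)·0.0718^4·0.9974^0 = +0.000027
  k=1: (−1)^1·6.0000/(2)·0.0718^2·0.9974^2 = -0.015401
d^2_{1,1}(2.9978) = +0.000027 -0.015401 = -0.015374
Attach z-rotation phases: D = e^{-i(1)(1.4101)}·(-0.015374)·e^{-i(1)(5.2194)} = -0.014461+0.005218i

Wigner D-matrix element, Re=-0.0145 Im=0.0052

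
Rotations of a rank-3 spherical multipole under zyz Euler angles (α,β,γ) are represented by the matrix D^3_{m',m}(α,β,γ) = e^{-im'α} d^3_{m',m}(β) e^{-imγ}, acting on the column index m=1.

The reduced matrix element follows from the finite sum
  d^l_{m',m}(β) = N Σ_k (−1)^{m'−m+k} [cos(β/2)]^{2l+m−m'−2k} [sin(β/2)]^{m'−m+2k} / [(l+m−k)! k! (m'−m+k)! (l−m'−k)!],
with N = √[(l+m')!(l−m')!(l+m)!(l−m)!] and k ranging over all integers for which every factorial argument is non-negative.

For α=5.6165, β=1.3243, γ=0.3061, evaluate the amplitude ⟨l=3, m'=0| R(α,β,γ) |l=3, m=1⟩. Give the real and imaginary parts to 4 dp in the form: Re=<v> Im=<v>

Re=-0.2812 Im=0.0889

Split into d^3_{0,1}(β=1.3243) × two z-phases.
Half-angle: c=0.788672, s=0.614814. N=√(6·6·24·2)=41.569219
k∈{1,2,3} keeps every argument non-negative
  k=1: (−1)^0·41.5692/(12)·0.7887^5·0.6148^1 = +0.649856
  k=2: (−1)^1·41.5692/(4)·0.7887^3·0.6148^3 = -1.184766
  k=3: (−1)^2·41.5692/(12)·0.7887^1·0.6148^5 = +0.239997
d^3_{0,1}(1.3243) = +0.649856 -1.184766 +0.239997 = -0.294913
Attach z-rotation phases: D = e^{-i(0)(5.6165)}·(-0.294913)·e^{-i(1)(0.3061)} = -0.281205+0.088870i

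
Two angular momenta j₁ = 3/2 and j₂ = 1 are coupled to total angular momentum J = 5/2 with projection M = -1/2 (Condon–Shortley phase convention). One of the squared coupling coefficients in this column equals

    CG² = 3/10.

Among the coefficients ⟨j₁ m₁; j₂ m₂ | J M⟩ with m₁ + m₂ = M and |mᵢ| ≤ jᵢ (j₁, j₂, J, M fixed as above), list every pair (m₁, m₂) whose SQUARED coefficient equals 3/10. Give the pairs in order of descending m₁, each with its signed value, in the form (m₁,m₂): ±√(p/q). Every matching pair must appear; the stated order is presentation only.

Admissible pairs with m₁+m₂ = M = -1/2: (-3/2,1), (-1/2,0), (1/2,-1)
  (m₁,m₂)=(1/2,-1): CG² = 3/10, CG = +√(3/10)   ← matches the target
  (m₁,m₂)=(-1/2,0): CG² = 3/5, CG = +√(3/5)
  (m₁,m₂)=(-3/2,1): CG² = 1/10, CG = +√(1/10)
Pairs with CG² = 3/10: (1/2,-1): +√(3/10)

(1/2,-1): +√(3/10)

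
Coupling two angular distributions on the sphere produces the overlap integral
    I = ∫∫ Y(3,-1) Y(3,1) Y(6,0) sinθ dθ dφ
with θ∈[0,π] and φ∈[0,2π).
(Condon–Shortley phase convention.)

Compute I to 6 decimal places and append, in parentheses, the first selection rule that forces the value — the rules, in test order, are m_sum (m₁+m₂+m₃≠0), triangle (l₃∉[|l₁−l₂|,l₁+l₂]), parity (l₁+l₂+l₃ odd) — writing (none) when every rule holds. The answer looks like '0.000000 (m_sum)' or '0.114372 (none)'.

0.177816 (none)

Rules hold: Σm=0, L=12 even, 0≤6≤6.
N = 7·7·13 = 637
Δ = 0!·6!·6!/13! = 1/12012
Racah Σ t=0..0: t=0:+1/1296 = 1/1296
⇒ 3j(3 3 6; 0 0 0)² = 100/3003, sgn +1
Racah Σ t=0..0: t=0:+1/2304 = 1/2304
⇒ 3j(3 3 6; -1 1 0)² = 75/4004, sgn +1
4πI² = N·(3j₀)²·(3jₘ)² = 625/1573
I = +1·√(0.39733/4π) = 0.17781595
No selection rule forces the value: the integral is nonzero (none).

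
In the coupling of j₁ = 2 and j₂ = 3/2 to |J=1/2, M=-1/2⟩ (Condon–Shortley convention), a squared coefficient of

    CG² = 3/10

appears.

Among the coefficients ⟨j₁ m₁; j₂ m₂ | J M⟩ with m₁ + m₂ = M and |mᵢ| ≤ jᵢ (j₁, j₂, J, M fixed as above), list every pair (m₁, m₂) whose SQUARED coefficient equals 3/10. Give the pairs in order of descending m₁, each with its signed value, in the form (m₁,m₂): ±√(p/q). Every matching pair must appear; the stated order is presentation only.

Admissible pairs with m₁+m₂ = M = -1/2: (-2,3/2), (-1,1/2), (0,-1/2), (1,-3/2)
  (m₁,m₂)=(1,-3/2): CG² = 1/10, CG = +√(1/10)
  (m₁,m₂)=(0,-1/2): CG² = 1/5, CG = −√(1/5)
  (m₁,m₂)=(-1,1/2): CG² = 3/10, CG = +√(3/10)   ← matches the target
  (m₁,m₂)=(-2,3/2): CG² = 2/5, CG = −√(2/5)
Pairs with CG² = 3/10: (-1,1/2): +√(3/10)

(-1,1/2): +√(3/10)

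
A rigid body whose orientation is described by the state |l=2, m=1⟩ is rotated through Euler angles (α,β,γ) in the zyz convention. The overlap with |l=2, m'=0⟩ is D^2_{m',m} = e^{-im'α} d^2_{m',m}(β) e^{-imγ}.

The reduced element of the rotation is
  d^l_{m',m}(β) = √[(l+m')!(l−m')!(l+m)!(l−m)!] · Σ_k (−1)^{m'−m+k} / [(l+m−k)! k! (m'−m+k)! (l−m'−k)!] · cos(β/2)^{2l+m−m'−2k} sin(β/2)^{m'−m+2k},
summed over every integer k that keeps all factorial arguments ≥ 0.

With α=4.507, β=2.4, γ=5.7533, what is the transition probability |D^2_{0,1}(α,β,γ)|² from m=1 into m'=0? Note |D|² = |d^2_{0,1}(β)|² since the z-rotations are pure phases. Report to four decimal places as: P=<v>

D^2_{0,1}(4.5070,2.4000,5.7533) = e^{-i·0·4.5070}·d^2_{0,1}(2.4000)·e^{-i·1·5.7533}. Compute d first:
With c≡cos(β/2)=0.362358 and s≡sin(β/2)=0.932039, N=[2·2·6·1]^{1/2}=4.898979
k∈{1,2} keeps every argument non-negative
  k=1: (−1)^0·4.8990/(2)·0.3624^3·0.9320^1 = +0.108623
  k=2: (−1)^1·4.8990/(2)·0.3624^1·0.9320^3 = -0.718647
d^2_{0,1}(2.4000) = +0.108623 -0.718647 = -0.610024
|D^2_{0,1}|² = |d^2_{0,1}(β)|² = (-0.610024)² = 0.372129 (the z-rotation phases have unit modulus)

P=0.3721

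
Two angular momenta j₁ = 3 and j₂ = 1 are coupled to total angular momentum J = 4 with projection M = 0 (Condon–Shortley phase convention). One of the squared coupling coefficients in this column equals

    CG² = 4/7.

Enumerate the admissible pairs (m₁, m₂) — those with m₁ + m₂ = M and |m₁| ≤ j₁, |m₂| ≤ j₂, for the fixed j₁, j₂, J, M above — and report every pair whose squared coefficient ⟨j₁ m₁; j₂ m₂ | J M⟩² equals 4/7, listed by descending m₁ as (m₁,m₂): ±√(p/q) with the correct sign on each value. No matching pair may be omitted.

(0,0): +√(4/7)

Admissible pairs with m₁+m₂ = M = 0: (-1,1), (0,0), (1,-1)
  (m₁,m₂)=(1,-1): CG² = 3/14, CG = +√(3/14)
  (m₁,m₂)=(0,0): CG² = 4/7, CG = +√(4/7)   ← matches the target
  (m₁,m₂)=(-1,1): CG² = 3/14, CG = +√(3/14)
Pairs with CG² = 4/7: (0,0): +√(4/7)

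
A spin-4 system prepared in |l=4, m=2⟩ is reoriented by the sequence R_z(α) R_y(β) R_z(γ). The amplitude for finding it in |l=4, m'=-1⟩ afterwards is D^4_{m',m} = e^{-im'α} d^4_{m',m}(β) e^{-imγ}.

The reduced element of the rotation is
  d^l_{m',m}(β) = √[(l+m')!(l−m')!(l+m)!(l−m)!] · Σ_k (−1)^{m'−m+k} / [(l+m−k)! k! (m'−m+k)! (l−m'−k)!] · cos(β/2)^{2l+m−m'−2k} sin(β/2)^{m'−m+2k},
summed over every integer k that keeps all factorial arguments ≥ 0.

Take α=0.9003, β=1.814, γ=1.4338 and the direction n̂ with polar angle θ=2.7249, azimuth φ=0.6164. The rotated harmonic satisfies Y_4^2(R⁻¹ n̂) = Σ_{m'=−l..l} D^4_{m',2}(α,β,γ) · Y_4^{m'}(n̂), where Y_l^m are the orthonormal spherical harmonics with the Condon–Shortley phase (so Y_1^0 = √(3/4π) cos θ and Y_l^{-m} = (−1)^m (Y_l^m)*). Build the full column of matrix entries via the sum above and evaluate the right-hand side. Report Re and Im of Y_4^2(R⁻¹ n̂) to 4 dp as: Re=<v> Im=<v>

Need the full column D^4_{m',2} for m'=−4..4 at α=0.9003, β=1.8140, γ=1.4338.
cos(β/2)=0.616111, sin(β/2)=0.787659
d^4_{-4,2}: single k=6 term ⇒ +0.479653;  D = +0.356271+0.321150i
d^4_{-3,2}: k∈[5..6] ⇒ +0.795892 -0.433602 = +0.362291;  D = +0.357269-0.060115i
d^4_{-2,2}: k∈[4..6] ⇒ +0.831920 -1.087750 +0.148151 = -0.107679;  D = -0.051983+0.094301i
d^4_{-1,2}: k∈[3..5] ⇒ +0.613516 -1.504095 +0.491658 = -0.398921;  D = +0.154061+0.367971i
d^4_{0,2}: k∈[2..4] ⇒ +0.321924 -1.403072 +0.859942 = -0.221206;  D = +0.212955+0.059853i
d^4_{1,2}: k∈[1..3] ⇒ +0.112613 -0.920275 +1.002730 = +0.195069;  D = -0.158044+0.114341i
d^4_{2,2}: k∈[0..2] ⇒ +0.020762 -0.407205 +0.831920 = +0.445476;  D = -0.019679+0.445042i
d^4_{3,2}: k∈[0..1] ⇒ -0.099316 +0.486964 = +0.387648;  D = +0.292790+0.254057i
d^4_{4,2}: single k=0 term ⇒ +0.179561;  D = +0.176476-0.033138i
Y_4^{m'}(θ=2.7249,φ=0.6164) and Σ D·Y over m':
  (+0.3563+0.3212i)·(-0.0093-0.0074i)  (+0.3573-0.0601i)·(+0.0209+0.0730i)  (-0.0520+0.0943i)·(+0.0882-0.2509i)  (+0.1541+0.3680i)·(-0.4077+0.2888i)  (+0.2130+0.0599i)·(+0.2525+0.0000i)  (-0.1580+0.1143i)·(+0.4077+0.2888i)  (-0.0197+0.4450i)·(+0.0882+0.2509i)  (+0.2928+0.2541i)·(-0.0209+0.0730i)  (+0.1765-0.0331i)·(-0.0093+0.0074i)
Y_4^2(R⁻¹ n̂) = -0.322196+0.003115i

Re=-0.3222 Im=0.0031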